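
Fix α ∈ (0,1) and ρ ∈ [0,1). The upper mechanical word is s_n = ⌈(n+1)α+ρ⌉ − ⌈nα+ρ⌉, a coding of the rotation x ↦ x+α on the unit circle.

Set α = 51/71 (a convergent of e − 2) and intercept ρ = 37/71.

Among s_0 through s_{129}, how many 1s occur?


#1s = Σ_{n=0}^{129} s_n = Σ_{n=0}^{129} (⌈(n+1)α+ρ⌉ − ⌈nα+ρ⌉)
the sum telescopes: every ⌈nα+ρ⌉ with 0 < n < 130 appears once with + and once with −, leaving ⌈130α+ρ⌉ − ⌈0·α+ρ⌉
130α + ρ = (130·51 + 37) / 71 = 6667/71
ρ = 37/71
⌈6667/71⌉ = 94,  ⌈37/71⌉ = 1
#1s = 94 − 1 = 93

93


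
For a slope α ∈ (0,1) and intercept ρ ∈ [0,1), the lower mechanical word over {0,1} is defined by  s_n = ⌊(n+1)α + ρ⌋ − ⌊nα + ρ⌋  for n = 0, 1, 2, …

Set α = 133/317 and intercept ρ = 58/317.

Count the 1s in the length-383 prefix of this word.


160

#1s = Σ_{n=0}^{382} s_n = Σ_{n=0}^{382} (⌊(n+1)α+ρ⌋ − ⌊nα+ρ⌋)
the sum telescopes: every ⌊nα+ρ⌋ with 0 < n < 383 appears once with + and once with −, leaving ⌊383α+ρ⌋ − ⌊0·α+ρ⌋
383α + ρ = (383·133 + 58) / 317 = 50997/317
ρ = 58/317
⌊50997/317⌋ = 160,  ⌊58/317⌋ = 0
#1s = 160 − 0 = 160


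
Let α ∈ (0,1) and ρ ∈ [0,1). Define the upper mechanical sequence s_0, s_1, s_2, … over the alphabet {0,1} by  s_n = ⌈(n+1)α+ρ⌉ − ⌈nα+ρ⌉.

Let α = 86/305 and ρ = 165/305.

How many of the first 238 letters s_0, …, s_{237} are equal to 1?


#1s = Σ_{n=0}^{237} s_n = Σ_{n=0}^{237} (⌈(n+1)α+ρ⌉ − ⌈nα+ρ⌉)
the sum telescopes: every ⌈nα+ρ⌉ with 0 < n < 238 appears once with + and once with −, leaving ⌈238α+ρ⌉ − ⌈0·α+ρ⌉
238α + ρ = (238·86 + 165) / 305 = 20633/305
ρ = 165/305
⌈20633/305⌉ = 68,  ⌈165/305⌉ = 1
#1s = 68 − 1 = 67

67


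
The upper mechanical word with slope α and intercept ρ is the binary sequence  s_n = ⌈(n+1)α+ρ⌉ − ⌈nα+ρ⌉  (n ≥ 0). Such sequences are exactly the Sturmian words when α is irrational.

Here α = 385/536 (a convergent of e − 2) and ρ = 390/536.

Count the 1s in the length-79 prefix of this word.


#1s = Σ_{n=0}^{78} s_n = Σ_{n=0}^{78} (⌈(n+1)α+ρ⌉ − ⌈nα+ρ⌉)
the sum telescopes: every ⌈nα+ρ⌉ with 0 < n < 79 appears once with + and once with −, leaving ⌈79α+ρ⌉ − ⌈0·α+ρ⌉
79α + ρ = (79·385 + 390) / 536 = 30805/536
ρ = 390/536
⌈30805/536⌉ = 58,  ⌈390/536⌉ = 1
#1s = 58 − 1 = 57

57


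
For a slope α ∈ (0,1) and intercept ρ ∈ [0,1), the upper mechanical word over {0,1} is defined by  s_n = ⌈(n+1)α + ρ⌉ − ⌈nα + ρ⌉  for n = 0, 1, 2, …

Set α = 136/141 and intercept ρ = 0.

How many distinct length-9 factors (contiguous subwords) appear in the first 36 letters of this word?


9

t_n = ⌈(n·136)/141⌉ for n = 0 … 36:
  n=0…9: ⌈0/141⌉=0 ⌈136/141⌉=1 ⌈272/141⌉=2 ⌈408/141⌉=3 ⌈544/141⌉=4 ⌈680/141⌉=5 ⌈816/141⌉=6 ⌈952/141⌉=7 ⌈1088/141⌉=8 ⌈1224/141⌉=9
  n=10…19: ⌈1360/141⌉=10 ⌈1496/141⌉=11 ⌈1632/141⌉=12 ⌈1768/141⌉=13 ⌈1904/141⌉=14 ⌈2040/141⌉=15 ⌈2176/141⌉=16 ⌈2312/141⌉=17 ⌈2448/141⌉=18 ⌈2584/141⌉=19
  n=20…29: ⌈2720/141⌉=20 ⌈2856/141⌉=21 ⌈2992/141⌉=22 ⌈3128/141⌉=23 ⌈3264/141⌉=24 ⌈3400/141⌉=25 ⌈3536/141⌉=26 ⌈3672/141⌉=27 ⌈3808/141⌉=28 ⌈3944/141⌉=28
  n=30…36: ⌈4080/141⌉=29 ⌈4216/141⌉=30 ⌈4352/141⌉=31 ⌈4488/141⌉=32 ⌈4624/141⌉=33 ⌈4760/141⌉=34 ⌈4896/141⌉=35
s_n = t_(n+1) − t_n for n = 0 … 35 gives
prefix = 111111111111111111111111111101111111
slide a length-9 window over [0..8] … [27..35] (28 windows); first occurrence of each distinct factor:
  [  0..  8] 111111111
  [ 20.. 28] 111111110
  [ 21.. 29] 111111101
  [ 22.. 30] 111111011
  [ 23.. 31] 111110111
  [ 24.. 32] 111101111
  [ 25.. 33] 111011111
  [ 26.. 34] 110111111
  [ 27.. 35] 101111111
  (the other 19 windows repeat one of these)
distinct factors: {101111111, 110111111, 111011111, 111101111, 111110111, 111111011, 111111101, 111111110, 111111111}
count = 9  (Sturmian bound for length 9 is 10)


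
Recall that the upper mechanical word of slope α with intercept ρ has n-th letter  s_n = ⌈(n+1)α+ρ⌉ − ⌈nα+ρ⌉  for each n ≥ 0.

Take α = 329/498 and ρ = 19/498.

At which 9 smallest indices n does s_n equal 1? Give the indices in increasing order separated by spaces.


1 2 4 5 7 9 10 12 13

n=0: ⌈348/498⌉−⌈19/498⌉ = 1−1 = 0
n=1: ⌈677/498⌉−⌈348/498⌉ = 2−1 = 1  ← one
n=2: ⌈1006/498⌉−⌈677/498⌉ = 3−2 = 1  ← one
n=3: ⌈1335/498⌉−⌈1006/498⌉ = 3−3 = 0
n=4: ⌈1664/498⌉−⌈1335/498⌉ = 4−3 = 1  ← one
n=5: ⌈1993/498⌉−⌈1664/498⌉ = 5−4 = 1  ← one
n=6: ⌈2322/498⌉−⌈1993/498⌉ = 5−5 = 0
n=7: ⌈2651/498⌉−⌈2322/498⌉ = 6−5 = 1  ← one
n=8: ⌈2980/498⌉−⌈2651/498⌉ = 6−6 = 0
n=9: ⌈3309/498⌉−⌈2980/498⌉ = 7−6 = 1  ← one
n=10: ⌈3638/498⌉−⌈3309/498⌉ = 8−7 = 1  ← one
n=11: ⌈3967/498⌉−⌈3638/498⌉ = 8−8 = 0
n=12: ⌈4296/498⌉−⌈3967/498⌉ = 9−8 = 1  ← one
n=13: ⌈4625/498⌉−⌈4296/498⌉ = 10−9 = 1  ← one
positions of the first 9 ones: 1 2 4 5 7 9 10 12 13


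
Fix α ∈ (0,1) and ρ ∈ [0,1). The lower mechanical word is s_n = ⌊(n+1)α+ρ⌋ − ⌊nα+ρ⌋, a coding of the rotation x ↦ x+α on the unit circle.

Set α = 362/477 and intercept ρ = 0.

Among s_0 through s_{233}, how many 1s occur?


177

#1s = Σ_{n=0}^{233} s_n = Σ_{n=0}^{233} (⌊(n+1)α+ρ⌋ − ⌊nα+ρ⌋)
the sum telescopes: every ⌊nα+ρ⌋ with 0 < n < 234 appears once with + and once with −, leaving ⌊234α+ρ⌋ − ⌊0·α+ρ⌋
234α + ρ = (234·362) / 477 = 84708/477
ρ = 0/477
⌊84708/477⌋ = 177,  ⌊0/477⌋ = 0
#1s = 177 − 0 = 177


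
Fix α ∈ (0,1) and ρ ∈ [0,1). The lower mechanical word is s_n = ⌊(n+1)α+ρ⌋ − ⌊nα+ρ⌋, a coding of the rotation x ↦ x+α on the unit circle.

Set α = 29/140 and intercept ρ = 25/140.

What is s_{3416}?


(n+1)α + ρ = (3417·29 + 25) / 140 = 99118/140
nα + ρ     = (3416·29 + 25) / 140 = 99089/140
⌊99118/140⌋ = 707,  ⌊99089/140⌋ = 707
s_{3416} = 707 − 707 = 0

0


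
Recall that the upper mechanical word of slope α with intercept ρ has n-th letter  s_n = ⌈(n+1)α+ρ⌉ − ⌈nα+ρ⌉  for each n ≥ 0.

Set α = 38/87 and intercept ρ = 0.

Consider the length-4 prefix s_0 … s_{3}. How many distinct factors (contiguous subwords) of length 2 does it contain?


t_n = ⌈(n·38)/87⌉ for n = 0 … 4:
  n=0…4: ⌈0/87⌉=0 ⌈38/87⌉=1 ⌈76/87⌉=1 ⌈114/87⌉=2 ⌈152/87⌉=2
s_n = t_(n+1) − t_n for n = 0 … 3 gives
prefix = 1010
slide a length-2 window over [0..1] … [2..3] (3 windows); first occurrence of each distinct factor:
  [  0..  1] 10
  [  1..  2] 01
  (the other 1 window repeats one of these)
distinct factors: {01, 10}
count = 2  (Sturmian bound for length 2 is 3)

2


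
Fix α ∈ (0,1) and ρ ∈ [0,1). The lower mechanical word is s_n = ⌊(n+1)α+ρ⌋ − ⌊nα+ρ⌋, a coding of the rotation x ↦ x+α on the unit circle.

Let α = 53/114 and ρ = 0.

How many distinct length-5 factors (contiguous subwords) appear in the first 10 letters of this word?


t_n = ⌊(n·53)/114⌋ for n = 0 … 10:
  n=0…9: ⌊0/114⌋=0 ⌊53/114⌋=0 ⌊106/114⌋=0 ⌊159/114⌋=1 ⌊212/114⌋=1 ⌊265/114⌋=2 ⌊318/114⌋=2 ⌊371/114⌋=3 ⌊424/114⌋=3 ⌊477/114⌋=4
  n=10: ⌊530/114⌋=4
s_n = t_(n+1) − t_n for n = 0 … 9 gives
prefix = 0010101010
slide a length-5 window over [0..4] … [5..9] (6 windows); first occurrence of each distinct factor:
  [  0..  4] 00101
  [  1..  5] 01010
  [  2..  6] 10101
  (the other 3 windows repeat one of these)
distinct factors: {00101, 01010, 10101}
count = 3  (Sturmian bound for length 5 is 6)

3


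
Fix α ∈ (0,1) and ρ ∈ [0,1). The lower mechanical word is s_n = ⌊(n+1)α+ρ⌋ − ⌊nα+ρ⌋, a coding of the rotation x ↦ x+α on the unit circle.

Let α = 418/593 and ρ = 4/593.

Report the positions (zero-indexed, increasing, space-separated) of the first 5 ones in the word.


1 2 4 5 7

n=0: ⌊422/593⌋−⌊4/593⌋ = 0−0 = 0
n=1: ⌊840/593⌋−⌊422/593⌋ = 1−0 = 1  ← one
n=2: ⌊1258/593⌋−⌊840/593⌋ = 2−1 = 1  ← one
n=3: ⌊1676/593⌋−⌊1258/593⌋ = 2−2 = 0
n=4: ⌊2094/593⌋−⌊1676/593⌋ = 3−2 = 1  ← one
n=5: ⌊2512/593⌋−⌊2094/593⌋ = 4−3 = 1  ← one
n=6: ⌊2930/593⌋−⌊2512/593⌋ = 4−4 = 0
n=7: ⌊3348/593⌋−⌊2930/593⌋ = 5−4 = 1  ← one
positions of the first 5 ones: 1 2 4 5 7


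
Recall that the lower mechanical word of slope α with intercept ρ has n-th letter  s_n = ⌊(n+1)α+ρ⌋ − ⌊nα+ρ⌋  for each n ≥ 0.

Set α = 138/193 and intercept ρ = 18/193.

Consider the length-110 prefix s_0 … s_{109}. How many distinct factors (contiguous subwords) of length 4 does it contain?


t_n = ⌊(n·138+18)/193⌋ for n = 0 … 110:
  n=0…9: ⌊18/193⌋=0 ⌊156/193⌋=0 ⌊294/193⌋=1 ⌊432/193⌋=2 ⌊570/193⌋=2 ⌊708/193⌋=3 ⌊846/193⌋=4 ⌊984/193⌋=5 ⌊1122/193⌋=5 ⌊1260/193⌋=6
  n=10…19: ⌊1398/193⌋=7 ⌊1536/193⌋=7 ⌊1674/193⌋=8 ⌊1812/193⌋=9 ⌊1950/193⌋=10 ⌊2088/193⌋=10 ⌊2226/193⌋=11 ⌊2364/193⌋=12 ⌊2502/193⌋=12 ⌊2640/193⌋=13
  n=20…29: ⌊2778/193⌋=14 ⌊2916/193⌋=15 ⌊3054/193⌋=15 ⌊3192/193⌋=16 ⌊3330/193⌋=17 ⌊3468/193⌋=17 ⌊3606/193⌋=18 ⌊3744/193⌋=19 ⌊3882/193⌋=20 ⌊4020/193⌋=20
  n=30…39: ⌊4158/193⌋=21 ⌊4296/193⌋=22 ⌊4434/193⌋=22 ⌊4572/193⌋=23 ⌊4710/193⌋=24 ⌊4848/193⌋=25 ⌊4986/193⌋=25 ⌊5124/193⌋=26 ⌊5262/193⌋=27 ⌊5400/193⌋=27
  n=40…49: ⌊5538/193⌋=28 ⌊5676/193⌋=29 ⌊5814/193⌋=30 ⌊5952/193⌋=30 ⌊6090/193⌋=31 ⌊6228/193⌋=32 ⌊6366/193⌋=32 ⌊6504/193⌋=33 ⌊6642/193⌋=34 ⌊6780/193⌋=35
  n=50…59: ⌊6918/193⌋=35 ⌊7056/193⌋=36 ⌊7194/193⌋=37 ⌊7332/193⌋=37 ⌊7470/193⌋=38 ⌊7608/193⌋=39 ⌊7746/193⌋=40 ⌊7884/193⌋=40 ⌊8022/193⌋=41 ⌊8160/193⌋=42
  n=60…69: ⌊8298/193⌋=42 ⌊8436/193⌋=43 ⌊8574/193⌋=44 ⌊8712/193⌋=45 ⌊8850/193⌋=45 ⌊8988/193⌋=46 ⌊9126/193⌋=47 ⌊9264/193⌋=48 ⌊9402/193⌋=48 ⌊9540/193⌋=49
  n=70…79: ⌊9678/193⌋=50 ⌊9816/193⌋=50 ⌊9954/193⌋=51 ⌊10092/193⌋=52 ⌊10230/193⌋=53 ⌊10368/193⌋=53 ⌊10506/193⌋=54 ⌊10644/193⌋=55 ⌊10782/193⌋=55 ⌊10920/193⌋=56
  n=80…89: ⌊11058/193⌋=57 ⌊11196/193⌋=58 ⌊11334/193⌋=58 ⌊11472/193⌋=59 ⌊11610/193⌋=60 ⌊11748/193⌋=60 ⌊11886/193⌋=61 ⌊12024/193⌋=62 ⌊12162/193⌋=63 ⌊12300/193⌋=63
  n=90…99: ⌊12438/193⌋=64 ⌊12576/193⌋=65 ⌊12714/193⌋=65 ⌊12852/193⌋=66 ⌊12990/193⌋=67 ⌊13128/193⌋=68 ⌊13266/193⌋=68 ⌊13404/193⌋=69 ⌊13542/193⌋=70 ⌊13680/193⌋=70
  n=100…109: ⌊13818/193⌋=71 ⌊13956/193⌋=72 ⌊14094/193⌋=73 ⌊14232/193⌋=73 ⌊14370/193⌋=74 ⌊14508/193⌋=75 ⌊14646/193⌋=75 ⌊14784/193⌋=76 ⌊14922/193⌋=77 ⌊15060/193⌋=78
  n=110: ⌊15198/193⌋=78
s_n = t_(n+1) − t_n for n = 0 … 109 gives
prefix = 01101110110111011011101101110110111011011101101110110111011011101110110111011011101101110110111011011101101110
slide a length-4 window over [0..3] … [106..109] (107 windows); first occurrence of each distinct factor:
  [  0..  3] 0110
  [  1..  4] 1101
  [  2..  5] 1011
  [  3..  6] 0111
  [  4..  7] 1110
  (the other 102 windows repeat one of these)
distinct factors: {0110, 0111, 1011, 1101, 1110}
count = 5  (Sturmian bound for length 4 is 5)

5


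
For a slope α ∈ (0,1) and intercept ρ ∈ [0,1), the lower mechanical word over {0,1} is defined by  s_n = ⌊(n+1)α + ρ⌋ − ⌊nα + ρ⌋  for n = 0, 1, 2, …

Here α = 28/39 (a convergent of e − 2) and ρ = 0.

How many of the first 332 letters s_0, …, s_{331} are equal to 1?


#1s = Σ_{n=0}^{331} s_n = Σ_{n=0}^{331} (⌊(n+1)α+ρ⌋ − ⌊nα+ρ⌋)
the sum telescopes: every ⌊nα+ρ⌋ with 0 < n < 332 appears once with + and once with −, leaving ⌊332α+ρ⌋ − ⌊0·α+ρ⌋
332α + ρ = (332·28) / 39 = 9296/39
ρ = 0/39
⌊9296/39⌋ = 238,  ⌊0/39⌋ = 0
#1s = 238 − 0 = 238

238


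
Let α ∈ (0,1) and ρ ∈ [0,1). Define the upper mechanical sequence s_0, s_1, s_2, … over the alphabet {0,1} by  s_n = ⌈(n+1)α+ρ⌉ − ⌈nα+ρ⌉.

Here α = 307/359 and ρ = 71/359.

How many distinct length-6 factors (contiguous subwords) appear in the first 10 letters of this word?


5

t_n = ⌈(n·307+71)/359⌉ for n = 0 … 10:
  n=0…9: ⌈71/359⌉=1 ⌈378/359⌉=2 ⌈685/359⌉=2 ⌈992/359⌉=3 ⌈1299/359⌉=4 ⌈1606/359⌉=5 ⌈1913/359⌉=6 ⌈2220/359⌉=7 ⌈2527/359⌉=8 ⌈2834/359⌉=8
  n=10: ⌈3141/359⌉=9
s_n = t_(n+1) − t_n for n = 0 … 9 gives
prefix = 1011111101
slide a length-6 window over [0..5] … [4..9] (5 windows); first occurrence of each distinct factor:
  [  0..  5] 101111
  [  1..  6] 011111
  [  2..  7] 111111
  [  3..  8] 111110
  [  4..  9] 111101
distinct factors: {011111, 101111, 111101, 111110, 111111}
count = 5  (Sturmian bound for length 6 is 7)


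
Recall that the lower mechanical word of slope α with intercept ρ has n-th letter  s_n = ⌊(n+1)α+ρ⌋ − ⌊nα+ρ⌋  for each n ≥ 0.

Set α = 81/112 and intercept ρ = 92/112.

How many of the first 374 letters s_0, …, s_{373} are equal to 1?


271

#1s = Σ_{n=0}^{373} s_n = Σ_{n=0}^{373} (⌊(n+1)α+ρ⌋ − ⌊nα+ρ⌋)
the sum telescopes: every ⌊nα+ρ⌋ with 0 < n < 374 appears once with + and once with −, leaving ⌊374α+ρ⌋ − ⌊0·α+ρ⌋
374α + ρ = (374·81 + 92) / 112 = 30386/112
ρ = 92/112
⌊30386/112⌋ = 271,  ⌊92/112⌋ = 0
#1s = 271 − 0 = 271


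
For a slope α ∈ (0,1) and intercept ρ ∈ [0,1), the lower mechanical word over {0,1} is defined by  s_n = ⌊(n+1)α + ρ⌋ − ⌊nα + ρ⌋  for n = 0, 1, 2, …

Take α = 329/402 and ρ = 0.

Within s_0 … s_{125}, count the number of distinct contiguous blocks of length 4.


t_n = ⌊(n·329)/402⌋ for n = 0 … 126:
  n=0…9: ⌊0/402⌋=0 ⌊329/402⌋=0 ⌊658/402⌋=1 ⌊987/402⌋=2 ⌊1316/402⌋=3 ⌊1645/402⌋=4 ⌊1974/402⌋=4 ⌊2303/402⌋=5 ⌊2632/402⌋=6 ⌊2961/402⌋=7
  n=10…19: ⌊3290/402⌋=8 ⌊3619/402⌋=9 ⌊3948/402⌋=9 ⌊4277/402⌋=10 ⌊4606/402⌋=11 ⌊4935/402⌋=12 ⌊5264/402⌋=13 ⌊5593/402⌋=13 ⌊5922/402⌋=14 ⌊6251/402⌋=15
  n=20…29: ⌊6580/402⌋=16 ⌊6909/402⌋=17 ⌊7238/402⌋=18 ⌊7567/402⌋=18 ⌊7896/402⌋=19 ⌊8225/402⌋=20 ⌊8554/402⌋=21 ⌊8883/402⌋=22 ⌊9212/402⌋=22 ⌊9541/402⌋=23
  n=30…39: ⌊9870/402⌋=24 ⌊10199/402⌋=25 ⌊10528/402⌋=26 ⌊10857/402⌋=27 ⌊11186/402⌋=27 ⌊11515/402⌋=28 ⌊11844/402⌋=29 ⌊12173/402⌋=30 ⌊12502/402⌋=31 ⌊12831/402⌋=31
  n=40…49: ⌊13160/402⌋=32 ⌊13489/402⌋=33 ⌊13818/402⌋=34 ⌊14147/402⌋=35 ⌊14476/402⌋=36 ⌊14805/402⌋=36 ⌊15134/402⌋=37 ⌊15463/402⌋=38 ⌊15792/402⌋=39 ⌊16121/402⌋=40
  n=50…59: ⌊16450/402⌋=40 ⌊16779/402⌋=41 ⌊17108/402⌋=42 ⌊17437/402⌋=43 ⌊17766/402⌋=44 ⌊18095/402⌋=45 ⌊18424/402⌋=45 ⌊18753/402⌋=46 ⌊19082/402⌋=47 ⌊19411/402⌋=48
  n=60…69: ⌊19740/402⌋=49 ⌊20069/402⌋=49 ⌊20398/402⌋=50 ⌊20727/402⌋=51 ⌊21056/402⌋=52 ⌊21385/402⌋=53 ⌊21714/402⌋=54 ⌊22043/402⌋=54 ⌊22372/402⌋=55 ⌊22701/402⌋=56
  n=70…79: ⌊23030/402⌋=57 ⌊23359/402⌋=58 ⌊23688/402⌋=58 ⌊24017/402⌋=59 ⌊24346/402⌋=60 ⌊24675/402⌋=61 ⌊25004/402⌋=62 ⌊25333/402⌋=63 ⌊25662/402⌋=63 ⌊25991/402⌋=64
  n=80…89: ⌊26320/402⌋=65 ⌊26649/402⌋=66 ⌊26978/402⌋=67 ⌊27307/402⌋=67 ⌊27636/402⌋=68 ⌊27965/402⌋=69 ⌊28294/402⌋=70 ⌊28623/402⌋=71 ⌊28952/402⌋=72 ⌊29281/402⌋=72
  n=90…99: ⌊29610/402⌋=73 ⌊29939/402⌋=74 ⌊30268/402⌋=75 ⌊30597/402⌋=76 ⌊30926/402⌋=76 ⌊31255/402⌋=77 ⌊31584/402⌋=78 ⌊31913/402⌋=79 ⌊32242/402⌋=80 ⌊32571/402⌋=81
  n=100…109: ⌊32900/402⌋=81 ⌊33229/402⌋=82 ⌊33558/402⌋=83 ⌊33887/402⌋=84 ⌊34216/402⌋=85 ⌊34545/402⌋=85 ⌊34874/402⌋=86 ⌊35203/402⌋=87 ⌊35532/402⌋=88 ⌊35861/402⌋=89
  n=110…119: ⌊36190/402⌋=90 ⌊36519/402⌋=90 ⌊36848/402⌋=91 ⌊37177/402⌋=92 ⌊37506/402⌋=93 ⌊37835/402⌋=94 ⌊38164/402⌋=94 ⌊38493/402⌋=95 ⌊38822/402⌋=96 ⌊39151/402⌋=97
  n=120…126: ⌊39480/402⌋=98 ⌊39809/402⌋=99 ⌊40138/402⌋=99 ⌊40467/402⌋=100 ⌊40796/402⌋=101 ⌊41125/402⌋=102 ⌊41454/402⌋=103
s_n = t_(n+1) − t_n for n = 0 … 125 gives
prefix = 011110111110111101111101111011111011110111110111101111101111011111011110111110111101111101111011111011110111110111101111101111
slide a length-4 window over [0..3] … [122..125] (123 windows); first occurrence of each distinct factor:
  [  0..  3] 0111
  [  1..  4] 1111
  [  2..  5] 1110
  [  3..  6] 1101
  [  4..  7] 1011
  (the other 118 windows repeat one of these)
distinct factors: {0111, 1011, 1101, 1110, 1111}
count = 5  (Sturmian bound for length 4 is 5)

5


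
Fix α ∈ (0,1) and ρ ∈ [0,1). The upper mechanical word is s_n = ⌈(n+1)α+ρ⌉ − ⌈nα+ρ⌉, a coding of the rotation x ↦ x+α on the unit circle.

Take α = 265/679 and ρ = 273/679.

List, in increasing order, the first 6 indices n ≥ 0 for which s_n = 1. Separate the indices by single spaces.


n=0: ⌈538/679⌉−⌈273/679⌉ = 1−1 = 0
n=1: ⌈803/679⌉−⌈538/679⌉ = 2−1 = 1  ← one
n=2: ⌈1068/679⌉−⌈803/679⌉ = 2−2 = 0
n=3: ⌈1333/679⌉−⌈1068/679⌉ = 2−2 = 0
n=4: ⌈1598/679⌉−⌈1333/679⌉ = 3−2 = 1  ← one
n=5: ⌈1863/679⌉−⌈1598/679⌉ = 3−3 = 0
n=6: ⌈2128/679⌉−⌈1863/679⌉ = 4−3 = 1  ← one
n=7: ⌈2393/679⌉−⌈2128/679⌉ = 4−4 = 0
n=8: ⌈2658/679⌉−⌈2393/679⌉ = 4−4 = 0
n=9: ⌈2923/679⌉−⌈2658/679⌉ = 5−4 = 1  ← one
n=10: ⌈3188/679⌉−⌈2923/679⌉ = 5−5 = 0
n=11: ⌈3453/679⌉−⌈3188/679⌉ = 6−5 = 1  ← one
n=12: ⌈3718/679⌉−⌈3453/679⌉ = 6−6 = 0
n=13: ⌈3983/679⌉−⌈3718/679⌉ = 6−6 = 0
n=14: ⌈4248/679⌉−⌈3983/679⌉ = 7−6 = 1  ← one
positions of the first 6 ones: 1 4 6 9 11 14

1 4 6 9 11 14


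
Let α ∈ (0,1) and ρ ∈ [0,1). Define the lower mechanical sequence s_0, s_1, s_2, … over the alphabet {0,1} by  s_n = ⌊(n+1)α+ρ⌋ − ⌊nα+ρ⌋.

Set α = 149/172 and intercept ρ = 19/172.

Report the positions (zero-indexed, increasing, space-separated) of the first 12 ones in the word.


1 2 3 4 5 6 7 9 10 11 12 13

n=0: ⌊168/172⌋−⌊19/172⌋ = 0−0 = 0
n=1: ⌊317/172⌋−⌊168/172⌋ = 1−0 = 1  ← one
n=2: ⌊466/172⌋−⌊317/172⌋ = 2−1 = 1  ← one
n=3: ⌊615/172⌋−⌊466/172⌋ = 3−2 = 1  ← one
n=4: ⌊764/172⌋−⌊615/172⌋ = 4−3 = 1  ← one
n=5: ⌊913/172⌋−⌊764/172⌋ = 5−4 = 1  ← one
n=6: ⌊1062/172⌋−⌊913/172⌋ = 6−5 = 1  ← one
n=7: ⌊1211/172⌋−⌊1062/172⌋ = 7−6 = 1  ← one
n=8: ⌊1360/172⌋−⌊1211/172⌋ = 7−7 = 0
n=9: ⌊1509/172⌋−⌊1360/172⌋ = 8−7 = 1  ← one
n=10: ⌊1658/172⌋−⌊1509/172⌋ = 9−8 = 1  ← one
n=11: ⌊1807/172⌋−⌊1658/172⌋ = 10−9 = 1  ← one
n=12: ⌊1956/172⌋−⌊1807/172⌋ = 11−10 = 1  ← one
n=13: ⌊2105/172⌋−⌊1956/172⌋ = 12−11 = 1  ← one
positions of the first 12 ones: 1 2 3 4 5 6 7 9 10 11 12 13


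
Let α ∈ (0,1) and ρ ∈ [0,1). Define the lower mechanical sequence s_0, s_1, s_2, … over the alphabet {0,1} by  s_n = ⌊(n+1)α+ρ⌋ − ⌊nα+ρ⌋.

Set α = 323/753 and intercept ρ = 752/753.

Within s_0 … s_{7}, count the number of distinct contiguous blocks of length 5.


2

t_n = ⌊(n·323+752)/753⌋ for n = 0 … 8:
  n=0…8: ⌊752/753⌋=0 ⌊1075/753⌋=1 ⌊1398/753⌋=1 ⌊1721/753⌋=2 ⌊2044/753⌋=2 ⌊2367/753⌋=3 ⌊2690/753⌋=3 ⌊3013/753⌋=4 ⌊3336/753⌋=4
s_n = t_(n+1) − t_n for n = 0 … 7 gives
prefix = 10101010
slide a length-5 window over [0..4] … [3..7] (4 windows); first occurrence of each distinct factor:
  [  0..  4] 10101
  [  1..  5] 01010
  (the other 2 windows repeat one of these)
distinct factors: {01010, 10101}
count = 2  (Sturmian bound for length 5 is 6)


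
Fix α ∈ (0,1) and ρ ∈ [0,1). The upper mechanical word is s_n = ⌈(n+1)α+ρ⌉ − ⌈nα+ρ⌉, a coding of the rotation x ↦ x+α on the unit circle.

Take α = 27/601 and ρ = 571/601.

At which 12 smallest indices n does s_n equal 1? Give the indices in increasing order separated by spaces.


n=0: ⌈598/601⌉−⌈571/601⌉ = 1−1 = 0
n=1: ⌈625/601⌉−⌈598/601⌉ = 2−1 = 1  ← one
n=2: ⌈652/601⌉−⌈625/601⌉ = 2−2 = 0
n=3: ⌈679/601⌉−⌈652/601⌉ = 2−2 = 0
  …
n=23: ⌈1219/601⌉−⌈1192/601⌉ = 3−2 = 1  ← one
n=24: ⌈1246/601⌉−⌈1219/601⌉ = 3−3 = 0
n=25: ⌈1273/601⌉−⌈1246/601⌉ = 3−3 = 0
  …
n=45: ⌈1813/601⌉−⌈1786/601⌉ = 4−3 = 1  ← one
n=46: ⌈1840/601⌉−⌈1813/601⌉ = 4−4 = 0
n=47: ⌈1867/601⌉−⌈1840/601⌉ = 4−4 = 0
  …
n=67: ⌈2407/601⌉−⌈2380/601⌉ = 5−4 = 1  ← one
n=68: ⌈2434/601⌉−⌈2407/601⌉ = 5−5 = 0
n=69: ⌈2461/601⌉−⌈2434/601⌉ = 5−5 = 0
  …
n=90: ⌈3028/601⌉−⌈3001/601⌉ = 6−5 = 1  ← one
n=91: ⌈3055/601⌉−⌈3028/601⌉ = 6−6 = 0
n=92: ⌈3082/601⌉−⌈3055/601⌉ = 6−6 = 0
  …
n=112: ⌈3622/601⌉−⌈3595/601⌉ = 7−6 = 1  ← one
n=113: ⌈3649/601⌉−⌈3622/601⌉ = 7−7 = 0
n=114: ⌈3676/601⌉−⌈3649/601⌉ = 7−7 = 0
  …
n=134: ⌈4216/601⌉−⌈4189/601⌉ = 8−7 = 1  ← one
n=135: ⌈4243/601⌉−⌈4216/601⌉ = 8−8 = 0
n=136: ⌈4270/601⌉−⌈4243/601⌉ = 8−8 = 0
  …
n=156: ⌈4810/601⌉−⌈4783/601⌉ = 9−8 = 1  ← one
n=157: ⌈4837/601⌉−⌈4810/601⌉ = 9−9 = 0
n=158: ⌈4864/601⌉−⌈4837/601⌉ = 9−9 = 0
  …
n=179: ⌈5431/601⌉−⌈5404/601⌉ = 10−9 = 1  ← one
n=180: ⌈5458/601⌉−⌈5431/601⌉ = 10−10 = 0
n=181: ⌈5485/601⌉−⌈5458/601⌉ = 10−10 = 0
  …
n=201: ⌈6025/601⌉−⌈5998/601⌉ = 11−10 = 1  ← one
n=202: ⌈6052/601⌉−⌈6025/601⌉ = 11−11 = 0
n=203: ⌈6079/601⌉−⌈6052/601⌉ = 11−11 = 0
  …
n=223: ⌈6619/601⌉−⌈6592/601⌉ = 12−11 = 1  ← one
n=224: ⌈6646/601⌉−⌈6619/601⌉ = 12−12 = 0
n=225: ⌈6673/601⌉−⌈6646/601⌉ = 12−12 = 0
  …
n=245: ⌈7213/601⌉−⌈7186/601⌉ = 13−12 = 1  ← one
positions of the first 12 ones: 1 23 45 67 90 112 134 156 179 201 223 245

1 23 45 67 90 112 134 156 179 201 223 245


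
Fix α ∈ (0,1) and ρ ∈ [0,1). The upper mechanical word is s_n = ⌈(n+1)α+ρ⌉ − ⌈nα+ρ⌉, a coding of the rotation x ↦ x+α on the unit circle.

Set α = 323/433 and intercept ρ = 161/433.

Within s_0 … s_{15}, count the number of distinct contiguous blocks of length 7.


t_n = ⌈(n·323+161)/433⌉ for n = 0 … 16:
  n=0…9: ⌈161/433⌉=1 ⌈484/433⌉=2 ⌈807/433⌉=2 ⌈1130/433⌉=3 ⌈1453/433⌉=4 ⌈1776/433⌉=5 ⌈2099/433⌉=5 ⌈2422/433⌉=6 ⌈2745/433⌉=7 ⌈3068/433⌉=8
  n=10…16: ⌈3391/433⌉=8 ⌈3714/433⌉=9 ⌈4037/433⌉=10 ⌈4360/433⌉=11 ⌈4683/433⌉=11 ⌈5006/433⌉=12 ⌈5329/433⌉=13
s_n = t_(n+1) − t_n for n = 0 … 15 gives
prefix = 1011101110111011
slide a length-7 window over [0..6] … [9..15] (10 windows); first occurrence of each distinct factor:
  [  0..  6] 1011101
  [  1..  7] 0111011
  [  2..  8] 1110111
  [  3..  9] 1101110
  (the other 6 windows repeat one of these)
distinct factors: {0111011, 1011101, 1101110, 1110111}
count = 4  (Sturmian bound for length 7 is 8)

4


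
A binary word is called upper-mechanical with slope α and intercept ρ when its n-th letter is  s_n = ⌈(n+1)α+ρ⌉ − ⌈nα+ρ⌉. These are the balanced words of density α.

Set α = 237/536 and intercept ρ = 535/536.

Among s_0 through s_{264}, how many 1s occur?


#1s = Σ_{n=0}^{264} s_n = Σ_{n=0}^{264} (⌈(n+1)α+ρ⌉ − ⌈nα+ρ⌉)
the sum telescopes: every ⌈nα+ρ⌉ with 0 < n < 265 appears once with + and once with −, leaving ⌈265α+ρ⌉ − ⌈0·α+ρ⌉
265α + ρ = (265·237 + 535) / 536 = 63340/536
ρ = 535/536
⌈63340/536⌉ = 119,  ⌈535/536⌉ = 1
#1s = 119 − 1 = 118

118


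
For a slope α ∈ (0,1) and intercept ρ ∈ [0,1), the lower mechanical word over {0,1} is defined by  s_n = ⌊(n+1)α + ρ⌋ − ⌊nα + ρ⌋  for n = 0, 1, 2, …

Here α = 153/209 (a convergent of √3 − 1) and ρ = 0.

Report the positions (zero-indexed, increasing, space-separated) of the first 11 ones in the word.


1 2 4 5 6 8 9 10 12 13 15

n=0: ⌊153/209⌋−⌊0/209⌋ = 0−0 = 0
n=1: ⌊306/209⌋−⌊153/209⌋ = 1−0 = 1  ← one
n=2: ⌊459/209⌋−⌊306/209⌋ = 2−1 = 1  ← one
n=3: ⌊612/209⌋−⌊459/209⌋ = 2−2 = 0
n=4: ⌊765/209⌋−⌊612/209⌋ = 3−2 = 1  ← one
n=5: ⌊918/209⌋−⌊765/209⌋ = 4−3 = 1  ← one
n=6: ⌊1071/209⌋−⌊918/209⌋ = 5−4 = 1  ← one
n=7: ⌊1224/209⌋−⌊1071/209⌋ = 5−5 = 0
n=8: ⌊1377/209⌋−⌊1224/209⌋ = 6−5 = 1  ← one
n=9: ⌊1530/209⌋−⌊1377/209⌋ = 7−6 = 1  ← one
n=10: ⌊1683/209⌋−⌊1530/209⌋ = 8−7 = 1  ← one
n=11: ⌊1836/209⌋−⌊1683/209⌋ = 8−8 = 0
n=12: ⌊1989/209⌋−⌊1836/209⌋ = 9−8 = 1  ← one
n=13: ⌊2142/209⌋−⌊1989/209⌋ = 10−9 = 1  ← one
n=14: ⌊2295/209⌋−⌊2142/209⌋ = 10−10 = 0
n=15: ⌊2448/209⌋−⌊2295/209⌋ = 11−10 = 1  ← one
positions of the first 11 ones: 1 2 4 5 6 8 9 10 12 13 15


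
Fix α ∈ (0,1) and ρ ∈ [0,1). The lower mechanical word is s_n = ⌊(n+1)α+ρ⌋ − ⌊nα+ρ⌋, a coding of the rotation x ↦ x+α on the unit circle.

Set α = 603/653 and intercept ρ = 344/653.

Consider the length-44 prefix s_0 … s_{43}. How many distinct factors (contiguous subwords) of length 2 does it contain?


t_n = ⌊(n·603+344)/653⌋ for n = 0 … 44:
  n=0…9: ⌊344/653⌋=0 ⌊947/653⌋=1 ⌊1550/653⌋=2 ⌊2153/653⌋=3 ⌊2756/653⌋=4 ⌊3359/653⌋=5 ⌊3962/653⌋=6 ⌊4565/653⌋=6 ⌊5168/653⌋=7 ⌊5771/653⌋=8
  n=10…19: ⌊6374/653⌋=9 ⌊6977/653⌋=10 ⌊7580/653⌋=11 ⌊8183/653⌋=12 ⌊8786/653⌋=13 ⌊9389/653⌋=14 ⌊9992/653⌋=15 ⌊10595/653⌋=16 ⌊11198/653⌋=17 ⌊11801/653⌋=18
  n=20…29: ⌊12404/653⌋=18 ⌊13007/653⌋=19 ⌊13610/653⌋=20 ⌊14213/653⌋=21 ⌊14816/653⌋=22 ⌊15419/653⌋=23 ⌊16022/653⌋=24 ⌊16625/653⌋=25 ⌊17228/653⌋=26 ⌊17831/653⌋=27
  n=30…39: ⌊18434/653⌋=28 ⌊19037/653⌋=29 ⌊19640/653⌋=30 ⌊20243/653⌋=31 ⌊20846/653⌋=31 ⌊21449/653⌋=32 ⌊22052/653⌋=33 ⌊22655/653⌋=34 ⌊23258/653⌋=35 ⌊23861/653⌋=36
  n=40…44: ⌊24464/653⌋=37 ⌊25067/653⌋=38 ⌊25670/653⌋=39 ⌊26273/653⌋=40 ⌊26876/653⌋=41
s_n = t_(n+1) − t_n for n = 0 … 43 gives
prefix = 11111101111111111110111111111111101111111111
slide a length-2 window over [0..1] … [42..43] (43 windows); first occurrence of each distinct factor:
  [  0..  1] 11
  [  5..  6] 10
  [  6..  7] 01
  (the other 40 windows repeat one of these)
distinct factors: {01, 10, 11}
count = 3  (Sturmian bound for length 2 is 3)

3


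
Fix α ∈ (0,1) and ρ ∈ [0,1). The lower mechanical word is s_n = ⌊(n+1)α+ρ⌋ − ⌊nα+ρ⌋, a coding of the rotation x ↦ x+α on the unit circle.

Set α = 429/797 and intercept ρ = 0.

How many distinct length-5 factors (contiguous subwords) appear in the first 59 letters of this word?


6

t_n = ⌊(n·429)/797⌋ for n = 0 … 59:
  n=0…9: ⌊0/797⌋=0 ⌊429/797⌋=0 ⌊858/797⌋=1 ⌊1287/797⌋=1 ⌊1716/797⌋=2 ⌊2145/797⌋=2 ⌊2574/797⌋=3 ⌊3003/797⌋=3 ⌊3432/797⌋=4 ⌊3861/797⌋=4
  n=10…19: ⌊4290/797⌋=5 ⌊4719/797⌋=5 ⌊5148/797⌋=6 ⌊5577/797⌋=6 ⌊6006/797⌋=7 ⌊6435/797⌋=8 ⌊6864/797⌋=8 ⌊7293/797⌋=9 ⌊7722/797⌋=9 ⌊8151/797⌋=10
  n=20…29: ⌊8580/797⌋=10 ⌊9009/797⌋=11 ⌊9438/797⌋=11 ⌊9867/797⌋=12 ⌊10296/797⌋=12 ⌊10725/797⌋=13 ⌊11154/797⌋=13 ⌊11583/797⌋=14 ⌊12012/797⌋=15 ⌊12441/797⌋=15
  n=30…39: ⌊12870/797⌋=16 ⌊13299/797⌋=16 ⌊13728/797⌋=17 ⌊14157/797⌋=17 ⌊14586/797⌋=18 ⌊15015/797⌋=18 ⌊15444/797⌋=19 ⌊15873/797⌋=19 ⌊16302/797⌋=20 ⌊16731/797⌋=20
  n=40…49: ⌊17160/797⌋=21 ⌊17589/797⌋=22 ⌊18018/797⌋=22 ⌊18447/797⌋=23 ⌊18876/797⌋=23 ⌊19305/797⌋=24 ⌊19734/797⌋=24 ⌊20163/797⌋=25 ⌊20592/797⌋=25 ⌊21021/797⌋=26
  n=50…59: ⌊21450/797⌋=26 ⌊21879/797⌋=27 ⌊22308/797⌋=27 ⌊22737/797⌋=28 ⌊23166/797⌋=29 ⌊23595/797⌋=29 ⌊24024/797⌋=30 ⌊24453/797⌋=30 ⌊24882/797⌋=31 ⌊25311/797⌋=31
s_n = t_(n+1) − t_n for n = 0 … 58 gives
prefix = 01010101010101101010101010110101010101011010101010101101010
slide a length-5 window over [0..4] … [54..58] (55 windows); first occurrence of each distinct factor:
  [  0..  4] 01010
  [  1..  5] 10101
  [ 10.. 14] 01011
  [ 11.. 15] 10110
  [ 12.. 16] 01101
  [ 13.. 17] 11010
  (the other 49 windows repeat one of these)
distinct factors: {01010, 01011, 01101, 10101, 10110, 11010}
count = 6  (Sturmian bound for length 5 is 6)


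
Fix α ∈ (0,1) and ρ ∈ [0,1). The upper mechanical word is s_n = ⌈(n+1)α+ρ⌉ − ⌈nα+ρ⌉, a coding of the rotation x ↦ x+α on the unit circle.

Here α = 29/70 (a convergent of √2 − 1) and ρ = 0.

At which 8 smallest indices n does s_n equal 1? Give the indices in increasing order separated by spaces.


n=0: ⌈29/70⌉−⌈0/70⌉ = 1−0 = 1  ← one
n=1: ⌈58/70⌉−⌈29/70⌉ = 1−1 = 0
n=2: ⌈87/70⌉−⌈58/70⌉ = 2−1 = 1  ← one
n=3: ⌈116/70⌉−⌈87/70⌉ = 2−2 = 0
n=4: ⌈145/70⌉−⌈116/70⌉ = 3−2 = 1  ← one
n=5: ⌈174/70⌉−⌈145/70⌉ = 3−3 = 0
n=6: ⌈203/70⌉−⌈174/70⌉ = 3−3 = 0
n=7: ⌈232/70⌉−⌈203/70⌉ = 4−3 = 1  ← one
n=8: ⌈261/70⌉−⌈232/70⌉ = 4−4 = 0
n=9: ⌈290/70⌉−⌈261/70⌉ = 5−4 = 1  ← one
n=10: ⌈319/70⌉−⌈290/70⌉ = 5−5 = 0
n=11: ⌈348/70⌉−⌈319/70⌉ = 5−5 = 0
n=12: ⌈377/70⌉−⌈348/70⌉ = 6−5 = 1  ← one
n=13: ⌈406/70⌉−⌈377/70⌉ = 6−6 = 0
n=14: ⌈435/70⌉−⌈406/70⌉ = 7−6 = 1  ← one
n=15: ⌈464/70⌉−⌈435/70⌉ = 7−7 = 0
n=16: ⌈493/70⌉−⌈464/70⌉ = 8−7 = 1  ← one
positions of the first 8 ones: 0 2 4 7 9 12 14 16

0 2 4 7 9 12 14 16


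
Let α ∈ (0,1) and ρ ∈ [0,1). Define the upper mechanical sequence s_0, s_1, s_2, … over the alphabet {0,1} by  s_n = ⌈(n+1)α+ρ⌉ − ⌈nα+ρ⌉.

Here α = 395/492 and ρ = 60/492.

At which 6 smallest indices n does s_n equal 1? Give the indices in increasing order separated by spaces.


n=0: ⌈455/492⌉−⌈60/492⌉ = 1−1 = 0
n=1: ⌈850/492⌉−⌈455/492⌉ = 2−1 = 1  ← one
n=2: ⌈1245/492⌉−⌈850/492⌉ = 3−2 = 1  ← one
n=3: ⌈1640/492⌉−⌈1245/492⌉ = 4−3 = 1  ← one
n=4: ⌈2035/492⌉−⌈1640/492⌉ = 5−4 = 1  ← one
n=5: ⌈2430/492⌉−⌈2035/492⌉ = 5−5 = 0
n=6: ⌈2825/492⌉−⌈2430/492⌉ = 6−5 = 1  ← one
n=7: ⌈3220/492⌉−⌈2825/492⌉ = 7−6 = 1  ← one
positions of the first 6 ones: 1 2 3 4 6 7

1 2 3 4 6 7


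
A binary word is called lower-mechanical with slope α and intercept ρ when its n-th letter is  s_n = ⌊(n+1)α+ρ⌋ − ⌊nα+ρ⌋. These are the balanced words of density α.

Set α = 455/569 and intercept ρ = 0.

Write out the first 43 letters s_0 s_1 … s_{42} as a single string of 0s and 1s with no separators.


0111011110111101111011110111101111011110111

n=0: ⌊(1·455)/569⌋ − ⌊(0·455)/569⌋ = ⌊455/569⌋ − ⌊0/569⌋ = 0 − 0 = 0
n=1: ⌊(2·455)/569⌋ − ⌊(1·455)/569⌋ = ⌊910/569⌋ − ⌊455/569⌋ = 1 − 0 = 1
n=2: ⌊(3·455)/569⌋ − ⌊(2·455)/569⌋ = ⌊1365/569⌋ − ⌊910/569⌋ = 2 − 1 = 1
n=3: ⌊(4·455)/569⌋ − ⌊(3·455)/569⌋ = ⌊1820/569⌋ − ⌊1365/569⌋ = 3 − 2 = 1
n=4: ⌊(5·455)/569⌋ − ⌊(4·455)/569⌋ = ⌊2275/569⌋ − ⌊1820/569⌋ = 3 − 3 = 0
n=5: ⌊(6·455)/569⌋ − ⌊(5·455)/569⌋ = ⌊2730/569⌋ − ⌊2275/569⌋ = 4 − 3 = 1
n=6: ⌊(7·455)/569⌋ − ⌊(6·455)/569⌋ = ⌊3185/569⌋ − ⌊2730/569⌋ = 5 − 4 = 1
n=7: ⌊(8·455)/569⌋ − ⌊(7·455)/569⌋ = ⌊3640/569⌋ − ⌊3185/569⌋ = 6 − 5 = 1
n=8: ⌊(9·455)/569⌋ − ⌊(8·455)/569⌋ = ⌊4095/569⌋ − ⌊3640/569⌋ = 7 − 6 = 1
n=9: ⌊(10·455)/569⌋ − ⌊(9·455)/569⌋ = ⌊4550/569⌋ − ⌊4095/569⌋ = 7 − 7 = 0
n=10: ⌊(11·455)/569⌋ − ⌊(10·455)/569⌋ = ⌊5005/569⌋ − ⌊4550/569⌋ = 8 − 7 = 1
n=11: ⌊(12·455)/569⌋ − ⌊(11·455)/569⌋ = ⌊5460/569⌋ − ⌊5005/569⌋ = 9 − 8 = 1
n=12: ⌊(13·455)/569⌋ − ⌊(12·455)/569⌋ = ⌊5915/569⌋ − ⌊5460/569⌋ = 10 − 9 = 1
n=13: ⌊(14·455)/569⌋ − ⌊(13·455)/569⌋ = ⌊6370/569⌋ − ⌊5915/569⌋ = 11 − 10 = 1
n=14: ⌊(15·455)/569⌋ − ⌊(14·455)/569⌋ = ⌊6825/569⌋ − ⌊6370/569⌋ = 11 − 11 = 0
n=15: ⌊(16·455)/569⌋ − ⌊(15·455)/569⌋ = ⌊7280/569⌋ − ⌊6825/569⌋ = 12 − 11 = 1
n=16: ⌊(17·455)/569⌋ − ⌊(16·455)/569⌋ = ⌊7735/569⌋ − ⌊7280/569⌋ = 13 − 12 = 1
n=17: ⌊(18·455)/569⌋ − ⌊(17·455)/569⌋ = ⌊8190/569⌋ − ⌊7735/569⌋ = 14 − 13 = 1
n=18: ⌊(19·455)/569⌋ − ⌊(18·455)/569⌋ = ⌊8645/569⌋ − ⌊8190/569⌋ = 15 − 14 = 1
n=19: ⌊(20·455)/569⌋ − ⌊(19·455)/569⌋ = ⌊9100/569⌋ − ⌊8645/569⌋ = 15 − 15 = 0
n=20: ⌊(21·455)/569⌋ − ⌊(20·455)/569⌋ = ⌊9555/569⌋ − ⌊9100/569⌋ = 16 − 15 = 1
n=21: ⌊(22·455)/569⌋ − ⌊(21·455)/569⌋ = ⌊10010/569⌋ − ⌊9555/569⌋ = 17 − 16 = 1
n=22: ⌊(23·455)/569⌋ − ⌊(22·455)/569⌋ = ⌊10465/569⌋ − ⌊10010/569⌋ = 18 − 17 = 1
n=23: ⌊(24·455)/569⌋ − ⌊(23·455)/569⌋ = ⌊10920/569⌋ − ⌊10465/569⌋ = 19 − 18 = 1
n=24: ⌊(25·455)/569⌋ − ⌊(24·455)/569⌋ = ⌊11375/569⌋ − ⌊10920/569⌋ = 19 − 19 = 0
n=25: ⌊(26·455)/569⌋ − ⌊(25·455)/569⌋ = ⌊11830/569⌋ − ⌊11375/569⌋ = 20 − 19 = 1
n=26: ⌊(27·455)/569⌋ − ⌊(26·455)/569⌋ = ⌊12285/569⌋ − ⌊11830/569⌋ = 21 − 20 = 1
n=27: ⌊(28·455)/569⌋ − ⌊(27·455)/569⌋ = ⌊12740/569⌋ − ⌊12285/569⌋ = 22 − 21 = 1
n=28: ⌊(29·455)/569⌋ − ⌊(28·455)/569⌋ = ⌊13195/569⌋ − ⌊12740/569⌋ = 23 − 22 = 1
n=29: ⌊(30·455)/569⌋ − ⌊(29·455)/569⌋ = ⌊13650/569⌋ − ⌊13195/569⌋ = 23 − 23 = 0
n=30: ⌊(31·455)/569⌋ − ⌊(30·455)/569⌋ = ⌊14105/569⌋ − ⌊13650/569⌋ = 24 − 23 = 1
n=31: ⌊(32·455)/569⌋ − ⌊(31·455)/569⌋ = ⌊14560/569⌋ − ⌊14105/569⌋ = 25 − 24 = 1
n=32: ⌊(33·455)/569⌋ − ⌊(32·455)/569⌋ = ⌊15015/569⌋ − ⌊14560/569⌋ = 26 − 25 = 1
n=33: ⌊(34·455)/569⌋ − ⌊(33·455)/569⌋ = ⌊15470/569⌋ − ⌊15015/569⌋ = 27 − 26 = 1
n=34: ⌊(35·455)/569⌋ − ⌊(34·455)/569⌋ = ⌊15925/569⌋ − ⌊15470/569⌋ = 27 − 27 = 0
n=35: ⌊(36·455)/569⌋ − ⌊(35·455)/569⌋ = ⌊16380/569⌋ − ⌊15925/569⌋ = 28 − 27 = 1
n=36: ⌊(37·455)/569⌋ − ⌊(36·455)/569⌋ = ⌊16835/569⌋ − ⌊16380/569⌋ = 29 − 28 = 1
n=37: ⌊(38·455)/569⌋ − ⌊(37·455)/569⌋ = ⌊17290/569⌋ − ⌊16835/569⌋ = 30 − 29 = 1
n=38: ⌊(39·455)/569⌋ − ⌊(38·455)/569⌋ = ⌊17745/569⌋ − ⌊17290/569⌋ = 31 − 30 = 1
n=39: ⌊(40·455)/569⌋ − ⌊(39·455)/569⌋ = ⌊18200/569⌋ − ⌊17745/569⌋ = 31 − 31 = 0
n=40: ⌊(41·455)/569⌋ − ⌊(40·455)/569⌋ = ⌊18655/569⌋ − ⌊18200/569⌋ = 32 − 31 = 1
n=41: ⌊(42·455)/569⌋ − ⌊(41·455)/569⌋ = ⌊19110/569⌋ − ⌊18655/569⌋ = 33 − 32 = 1
n=42: ⌊(43·455)/569⌋ − ⌊(42·455)/569⌋ = ⌊19565/569⌋ − ⌊19110/569⌋ = 34 − 33 = 1


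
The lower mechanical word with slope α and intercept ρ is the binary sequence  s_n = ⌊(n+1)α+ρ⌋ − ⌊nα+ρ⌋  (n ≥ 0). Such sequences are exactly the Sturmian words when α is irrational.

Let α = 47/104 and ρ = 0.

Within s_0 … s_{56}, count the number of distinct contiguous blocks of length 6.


t_n = ⌊(n·47)/104⌋ for n = 0 … 57:
  n=0…9: ⌊0/104⌋=0 ⌊47/104⌋=0 ⌊94/104⌋=0 ⌊141/104⌋=1 ⌊188/104⌋=1 ⌊235/104⌋=2 ⌊282/104⌋=2 ⌊329/104⌋=3 ⌊376/104⌋=3 ⌊423/104⌋=4
  n=10…19: ⌊470/104⌋=4 ⌊517/104⌋=4 ⌊564/104⌋=5 ⌊611/104⌋=5 ⌊658/104⌋=6 ⌊705/104⌋=6 ⌊752/104⌋=7 ⌊799/104⌋=7 ⌊846/104⌋=8 ⌊893/104⌋=8
  n=20…29: ⌊940/104⌋=9 ⌊987/104⌋=9 ⌊1034/104⌋=9 ⌊1081/104⌋=10 ⌊1128/104⌋=10 ⌊1175/104⌋=11 ⌊1222/104⌋=11 ⌊1269/104⌋=12 ⌊1316/104⌋=12 ⌊1363/104⌋=13
  n=30…39: ⌊1410/104⌋=13 ⌊1457/104⌋=14 ⌊1504/104⌋=14 ⌊1551/104⌋=14 ⌊1598/104⌋=15 ⌊1645/104⌋=15 ⌊1692/104⌋=16 ⌊1739/104⌋=16 ⌊1786/104⌋=17 ⌊1833/104⌋=17
  n=40…49: ⌊1880/104⌋=18 ⌊1927/104⌋=18 ⌊1974/104⌋=18 ⌊2021/104⌋=19 ⌊2068/104⌋=19 ⌊2115/104⌋=20 ⌊2162/104⌋=20 ⌊2209/104⌋=21 ⌊2256/104⌋=21 ⌊2303/104⌋=22
  n=50…57: ⌊2350/104⌋=22 ⌊2397/104⌋=23 ⌊2444/104⌋=23 ⌊2491/104⌋=23 ⌊2538/104⌋=24 ⌊2585/104⌋=24 ⌊2632/104⌋=25 ⌊2679/104⌋=25
s_n = t_(n+1) − t_n for n = 0 … 56 gives
prefix = 001010101001010101010010101010100101010100101010101001010
slide a length-6 window over [0..5] … [51..56] (52 windows); first occurrence of each distinct factor:
  [  0..  5] 001010
  [  1..  6] 010101
  [  2..  7] 101010
  [  5.. 10] 010100
  [  6.. 11] 101001
  [  7.. 12] 010010
  [  8.. 13] 100101
  (the other 45 windows repeat one of these)
distinct factors: {001010, 010010, 010100, 010101, 100101, 101001, 101010}
count = 7  (Sturmian bound for length 6 is 7)

7


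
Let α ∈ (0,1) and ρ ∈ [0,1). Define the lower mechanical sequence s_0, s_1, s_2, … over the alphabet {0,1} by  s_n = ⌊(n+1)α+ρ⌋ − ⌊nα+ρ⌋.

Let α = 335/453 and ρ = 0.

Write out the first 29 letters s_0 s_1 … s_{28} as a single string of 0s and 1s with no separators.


n=0: ⌊(1·335)/453⌋ − ⌊(0·335)/453⌋ = ⌊335/453⌋ − ⌊0/453⌋ = 0 − 0 = 0
n=1: ⌊(2·335)/453⌋ − ⌊(1·335)/453⌋ = ⌊670/453⌋ − ⌊335/453⌋ = 1 − 0 = 1
n=2: ⌊(3·335)/453⌋ − ⌊(2·335)/453⌋ = ⌊1005/453⌋ − ⌊670/453⌋ = 2 − 1 = 1
n=3: ⌊(4·335)/453⌋ − ⌊(3·335)/453⌋ = ⌊1340/453⌋ − ⌊1005/453⌋ = 2 − 2 = 0
n=4: ⌊(5·335)/453⌋ − ⌊(4·335)/453⌋ = ⌊1675/453⌋ − ⌊1340/453⌋ = 3 − 2 = 1
n=5: ⌊(6·335)/453⌋ − ⌊(5·335)/453⌋ = ⌊2010/453⌋ − ⌊1675/453⌋ = 4 − 3 = 1
n=6: ⌊(7·335)/453⌋ − ⌊(6·335)/453⌋ = ⌊2345/453⌋ − ⌊2010/453⌋ = 5 − 4 = 1
n=7: ⌊(8·335)/453⌋ − ⌊(7·335)/453⌋ = ⌊2680/453⌋ − ⌊2345/453⌋ = 5 − 5 = 0
n=8: ⌊(9·335)/453⌋ − ⌊(8·335)/453⌋ = ⌊3015/453⌋ − ⌊2680/453⌋ = 6 − 5 = 1
n=9: ⌊(10·335)/453⌋ − ⌊(9·335)/453⌋ = ⌊3350/453⌋ − ⌊3015/453⌋ = 7 − 6 = 1
n=10: ⌊(11·335)/453⌋ − ⌊(10·335)/453⌋ = ⌊3685/453⌋ − ⌊3350/453⌋ = 8 − 7 = 1
n=11: ⌊(12·335)/453⌋ − ⌊(11·335)/453⌋ = ⌊4020/453⌋ − ⌊3685/453⌋ = 8 − 8 = 0
n=12: ⌊(13·335)/453⌋ − ⌊(12·335)/453⌋ = ⌊4355/453⌋ − ⌊4020/453⌋ = 9 − 8 = 1
n=13: ⌊(14·335)/453⌋ − ⌊(13·335)/453⌋ = ⌊4690/453⌋ − ⌊4355/453⌋ = 10 − 9 = 1
n=14: ⌊(15·335)/453⌋ − ⌊(14·335)/453⌋ = ⌊5025/453⌋ − ⌊4690/453⌋ = 11 − 10 = 1
n=15: ⌊(16·335)/453⌋ − ⌊(15·335)/453⌋ = ⌊5360/453⌋ − ⌊5025/453⌋ = 11 − 11 = 0
n=16: ⌊(17·335)/453⌋ − ⌊(16·335)/453⌋ = ⌊5695/453⌋ − ⌊5360/453⌋ = 12 − 11 = 1
n=17: ⌊(18·335)/453⌋ − ⌊(17·335)/453⌋ = ⌊6030/453⌋ − ⌊5695/453⌋ = 13 − 12 = 1
n=18: ⌊(19·335)/453⌋ − ⌊(18·335)/453⌋ = ⌊6365/453⌋ − ⌊6030/453⌋ = 14 − 13 = 1
n=19: ⌊(20·335)/453⌋ − ⌊(19·335)/453⌋ = ⌊6700/453⌋ − ⌊6365/453⌋ = 14 − 14 = 0
n=20: ⌊(21·335)/453⌋ − ⌊(20·335)/453⌋ = ⌊7035/453⌋ − ⌊6700/453⌋ = 15 − 14 = 1
n=21: ⌊(22·335)/453⌋ − ⌊(21·335)/453⌋ = ⌊7370/453⌋ − ⌊7035/453⌋ = 16 − 15 = 1
n=22: ⌊(23·335)/453⌋ − ⌊(22·335)/453⌋ = ⌊7705/453⌋ − ⌊7370/453⌋ = 17 − 16 = 1
n=23: ⌊(24·335)/453⌋ − ⌊(23·335)/453⌋ = ⌊8040/453⌋ − ⌊7705/453⌋ = 17 − 17 = 0
n=24: ⌊(25·335)/453⌋ − ⌊(24·335)/453⌋ = ⌊8375/453⌋ − ⌊8040/453⌋ = 18 − 17 = 1
n=25: ⌊(26·335)/453⌋ − ⌊(25·335)/453⌋ = ⌊8710/453⌋ − ⌊8375/453⌋ = 19 − 18 = 1
n=26: ⌊(27·335)/453⌋ − ⌊(26·335)/453⌋ = ⌊9045/453⌋ − ⌊8710/453⌋ = 19 − 19 = 0
n=27: ⌊(28·335)/453⌋ − ⌊(27·335)/453⌋ = ⌊9380/453⌋ − ⌊9045/453⌋ = 20 − 19 = 1
n=28: ⌊(29·335)/453⌋ − ⌊(28·335)/453⌋ = ⌊9715/453⌋ − ⌊9380/453⌋ = 21 − 20 = 1

01101110111011101110111011011
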